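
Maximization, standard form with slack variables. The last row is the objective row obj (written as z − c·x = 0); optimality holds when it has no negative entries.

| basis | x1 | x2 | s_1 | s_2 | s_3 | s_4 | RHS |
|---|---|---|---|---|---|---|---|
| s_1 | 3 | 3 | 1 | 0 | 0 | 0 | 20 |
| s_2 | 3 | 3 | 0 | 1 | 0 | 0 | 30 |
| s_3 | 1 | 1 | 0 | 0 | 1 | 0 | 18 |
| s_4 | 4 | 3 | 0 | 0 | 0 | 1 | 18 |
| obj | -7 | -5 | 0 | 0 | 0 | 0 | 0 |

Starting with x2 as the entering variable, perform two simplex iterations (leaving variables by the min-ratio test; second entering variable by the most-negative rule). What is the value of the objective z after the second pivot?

63/2

Ratio test on column x2 — row 1: 20/3 = 20/3; row 2: 30/3 = 10; row 3: 18/1 = 18; row 4: 18/3 = 6. Minimum is 6 at row 4 (s_4 leaves); pivot element 3.
Pivot on row 4; the obj-row RHS becomes 0 − (-5)·6 = 30.
Next entering variable (most negative obj-row entry -1/3): x1.
Ratio test on column x1 — row 1: entry -1 ≤ 0; row 2: entry -1 ≤ 0; row 3: entry -1/3 ≤ 0; row 4: 6/(4/3) = 9/2. Minimum is 9/2 at row 4 (x2 leaves); pivot element 4/3.
After the second pivot the obj-row RHS is 30 − (-1/3)·(9/2) = 63/2.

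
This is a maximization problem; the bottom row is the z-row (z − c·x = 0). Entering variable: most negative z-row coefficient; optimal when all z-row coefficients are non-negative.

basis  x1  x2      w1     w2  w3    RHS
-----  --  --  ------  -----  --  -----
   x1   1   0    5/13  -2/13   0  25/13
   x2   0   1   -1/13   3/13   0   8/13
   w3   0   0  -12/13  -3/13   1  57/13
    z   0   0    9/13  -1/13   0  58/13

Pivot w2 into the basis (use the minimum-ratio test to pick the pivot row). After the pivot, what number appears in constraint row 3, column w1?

-1

Ratio test on column w2 — row 1: entry -2/13 ≤ 0; row 2: (8/13)/(3/13) = 8/3; row 3: entry -3/13 ≤ 0. Minimum is 8/3 at row 2 (x2 leaves); pivot element 3/13.
Divide row 2 by 3/13; eliminate column w2 from the other rows.
Row 3 update in column w1: -12/13 − (-3/13)·(-1/3) = -1.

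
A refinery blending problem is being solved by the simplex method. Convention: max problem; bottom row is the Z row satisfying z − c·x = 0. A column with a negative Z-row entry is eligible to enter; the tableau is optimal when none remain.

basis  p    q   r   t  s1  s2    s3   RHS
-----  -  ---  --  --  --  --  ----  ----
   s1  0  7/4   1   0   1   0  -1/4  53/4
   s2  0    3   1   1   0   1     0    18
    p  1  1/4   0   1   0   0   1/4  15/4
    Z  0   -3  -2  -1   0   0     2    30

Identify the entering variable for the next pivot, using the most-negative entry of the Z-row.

Negative Z-row entries: q: -3, r: -2, t: -1.
The most negative is -3 in column q, so q enters.

q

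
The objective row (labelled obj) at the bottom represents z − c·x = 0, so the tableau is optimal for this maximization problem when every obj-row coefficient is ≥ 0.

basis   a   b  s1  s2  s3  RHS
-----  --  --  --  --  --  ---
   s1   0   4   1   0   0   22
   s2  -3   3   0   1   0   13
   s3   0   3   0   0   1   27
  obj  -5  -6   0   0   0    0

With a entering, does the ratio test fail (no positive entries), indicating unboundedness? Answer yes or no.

yes

Every constraint-row entry in column a is ≤ 0, so increasing a is unbounded.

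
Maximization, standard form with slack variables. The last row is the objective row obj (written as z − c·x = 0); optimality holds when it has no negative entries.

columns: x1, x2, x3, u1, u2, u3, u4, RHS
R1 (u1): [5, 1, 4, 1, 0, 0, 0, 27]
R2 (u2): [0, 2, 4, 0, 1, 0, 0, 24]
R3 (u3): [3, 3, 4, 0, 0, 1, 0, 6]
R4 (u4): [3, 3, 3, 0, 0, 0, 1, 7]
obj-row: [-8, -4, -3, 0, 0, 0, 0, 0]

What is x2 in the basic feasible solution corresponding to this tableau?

x2 is not in the basis, so in the current basic feasible solution x2 = 0.

0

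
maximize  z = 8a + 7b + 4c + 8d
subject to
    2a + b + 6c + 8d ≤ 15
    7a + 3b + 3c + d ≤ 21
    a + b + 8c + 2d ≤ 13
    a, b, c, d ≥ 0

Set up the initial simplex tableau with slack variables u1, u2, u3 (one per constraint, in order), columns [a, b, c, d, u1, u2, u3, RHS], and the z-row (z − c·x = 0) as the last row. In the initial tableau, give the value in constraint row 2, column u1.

Slack u1 belongs to constraint 1; its column is the unit vector e_1, so the entry in row 2 is 0.

0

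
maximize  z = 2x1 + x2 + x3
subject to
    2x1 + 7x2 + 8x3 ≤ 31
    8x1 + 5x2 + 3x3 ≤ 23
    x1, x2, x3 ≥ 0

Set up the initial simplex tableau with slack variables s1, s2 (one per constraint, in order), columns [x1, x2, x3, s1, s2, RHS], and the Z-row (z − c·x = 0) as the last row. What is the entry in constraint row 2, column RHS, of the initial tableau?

23

The RHS of constraint 2 is b_2 = 23.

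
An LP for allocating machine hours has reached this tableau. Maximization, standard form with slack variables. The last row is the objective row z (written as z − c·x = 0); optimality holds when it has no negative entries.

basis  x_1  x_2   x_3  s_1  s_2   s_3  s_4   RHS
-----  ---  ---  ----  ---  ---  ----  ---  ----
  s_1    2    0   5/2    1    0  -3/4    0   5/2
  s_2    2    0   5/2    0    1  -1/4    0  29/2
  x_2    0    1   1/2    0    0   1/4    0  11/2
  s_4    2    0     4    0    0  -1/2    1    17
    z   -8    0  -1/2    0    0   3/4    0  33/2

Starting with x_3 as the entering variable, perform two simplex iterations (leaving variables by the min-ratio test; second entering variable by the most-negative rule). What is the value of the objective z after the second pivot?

Ratio test on column x_3 — row 1: (5/2)/(5/2) = 1; row 2: (29/2)/(5/2) = 29/5; row 3: (11/2)/(1/2) = 11; row 4: 17/4 = 17/4. Minimum is 1 at row 1 (s_1 leaves); pivot element 5/2.
Pivot on row 1; the z-row RHS becomes 33/2 − (-1/2)·1 = 17.
Next entering variable (most negative z-row entry -38/5): x_1.
Ratio test on column x_1 — row 1: 1/(4/5) = 5/4; row 2: entry 0 ≤ 0; row 3: entry -2/5 ≤ 0; row 4: entry -6/5 ≤ 0. Minimum is 5/4 at row 1 (x_3 leaves); pivot element 4/5.
After the second pivot the z-row RHS is 17 − (-38/5)·(5/4) = 53/2.

53/2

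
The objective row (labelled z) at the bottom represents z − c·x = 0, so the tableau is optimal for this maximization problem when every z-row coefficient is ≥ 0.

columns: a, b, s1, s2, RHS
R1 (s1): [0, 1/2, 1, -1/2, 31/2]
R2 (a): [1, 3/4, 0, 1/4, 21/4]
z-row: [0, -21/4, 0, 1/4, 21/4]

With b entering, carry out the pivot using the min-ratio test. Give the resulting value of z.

Ratio test on column b — row 1: (31/2)/(1/2) = 31; row 2: (21/4)/(3/4) = 7. Minimum is 7 at row 2 (a leaves); pivot element 3/4.
Pivot on row 2; the z-row RHS becomes 21/4 − (-21/4)·7 = 42.

42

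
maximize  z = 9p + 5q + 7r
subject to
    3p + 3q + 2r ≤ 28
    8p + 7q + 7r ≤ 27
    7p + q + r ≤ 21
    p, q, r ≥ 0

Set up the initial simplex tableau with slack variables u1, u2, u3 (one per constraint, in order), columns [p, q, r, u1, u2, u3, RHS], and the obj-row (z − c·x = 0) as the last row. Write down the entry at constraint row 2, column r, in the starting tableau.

7

Constraint 2 has coefficient 7 on r.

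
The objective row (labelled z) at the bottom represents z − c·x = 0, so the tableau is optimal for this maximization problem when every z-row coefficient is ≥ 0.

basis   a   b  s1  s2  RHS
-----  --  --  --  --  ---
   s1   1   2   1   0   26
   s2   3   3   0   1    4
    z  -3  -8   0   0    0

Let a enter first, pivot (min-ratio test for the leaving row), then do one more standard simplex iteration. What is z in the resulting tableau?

32/3

Ratio test on column a — row 1: 26/1 = 26; row 2: 4/3 = 4/3. Minimum is 4/3 at row 2 (s2 leaves); pivot element 3.
Pivot on row 2; the z-row RHS becomes 0 − (-3)·(4/3) = 4.
Next entering variable (most negative z-row entry -5): b.
Ratio test on column b — row 1: (74/3)/1 = 74/3; row 2: (4/3)/1 = 4/3. Minimum is 4/3 at row 2 (a leaves); pivot element 1.
After the second pivot the z-row RHS is 4 − (-5)·(4/3) = 32/3.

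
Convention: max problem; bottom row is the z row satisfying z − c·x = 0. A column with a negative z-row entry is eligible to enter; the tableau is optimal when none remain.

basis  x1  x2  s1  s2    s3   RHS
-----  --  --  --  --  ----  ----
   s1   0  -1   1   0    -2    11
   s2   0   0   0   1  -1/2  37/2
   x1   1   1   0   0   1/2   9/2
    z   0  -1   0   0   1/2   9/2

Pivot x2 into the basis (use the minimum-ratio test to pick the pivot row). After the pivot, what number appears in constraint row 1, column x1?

1

Ratio test on column x2 — row 1: entry -1 ≤ 0; row 2: entry 0 ≤ 0; row 3: (9/2)/1 = 9/2. Minimum is 9/2 at row 3 (x1 leaves); pivot element 1.
Divide row 3 by 1; eliminate column x2 from the other rows.
Row 1 update in column x1: 0 − (-1)·1 = 1.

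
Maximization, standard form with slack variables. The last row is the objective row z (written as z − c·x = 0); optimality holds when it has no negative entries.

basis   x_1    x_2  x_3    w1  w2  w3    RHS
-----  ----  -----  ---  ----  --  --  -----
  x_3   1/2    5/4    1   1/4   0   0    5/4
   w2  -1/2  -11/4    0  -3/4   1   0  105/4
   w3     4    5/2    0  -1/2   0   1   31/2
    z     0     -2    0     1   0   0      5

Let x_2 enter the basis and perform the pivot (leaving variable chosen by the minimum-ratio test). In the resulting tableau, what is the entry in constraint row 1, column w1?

1/5

Ratio test on column x_2 — row 1: (5/4)/(5/4) = 1; row 2: entry -11/4 ≤ 0; row 3: (31/2)/(5/2) = 31/5. Minimum is 1 at row 1 (x_3 leaves); pivot element 5/4.
Divide row 1 by 5/4; eliminate column x_2 from the other rows.
In the new row 1, the w1 entry is the old entry divided by the pivot: (1/4)/(5/4) = 1/5.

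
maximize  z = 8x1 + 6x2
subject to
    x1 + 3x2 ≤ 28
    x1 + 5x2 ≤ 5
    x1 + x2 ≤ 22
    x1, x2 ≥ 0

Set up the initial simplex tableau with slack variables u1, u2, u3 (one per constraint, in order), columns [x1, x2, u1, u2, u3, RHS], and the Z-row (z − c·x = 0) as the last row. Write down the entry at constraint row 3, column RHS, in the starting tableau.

22

The RHS of constraint 3 is b_3 = 22.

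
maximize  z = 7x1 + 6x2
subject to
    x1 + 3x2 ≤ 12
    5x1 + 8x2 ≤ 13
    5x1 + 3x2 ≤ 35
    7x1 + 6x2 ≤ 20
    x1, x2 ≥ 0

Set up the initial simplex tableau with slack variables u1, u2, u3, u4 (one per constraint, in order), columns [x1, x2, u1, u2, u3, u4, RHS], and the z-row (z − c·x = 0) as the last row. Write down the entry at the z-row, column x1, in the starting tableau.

-7

The z-row carries the negated objective coefficients: the x1 entry is -7.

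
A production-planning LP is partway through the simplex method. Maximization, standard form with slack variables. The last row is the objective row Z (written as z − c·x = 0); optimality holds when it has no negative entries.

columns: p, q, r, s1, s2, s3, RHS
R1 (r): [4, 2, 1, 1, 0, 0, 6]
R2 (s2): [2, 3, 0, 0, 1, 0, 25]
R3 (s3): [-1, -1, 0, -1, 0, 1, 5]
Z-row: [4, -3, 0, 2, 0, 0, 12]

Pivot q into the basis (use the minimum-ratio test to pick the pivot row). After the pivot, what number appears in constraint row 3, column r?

Ratio test on column q — row 1: 6/2 = 3; row 2: 25/3 = 25/3; row 3: entry -1 ≤ 0. Minimum is 3 at row 1 (r leaves); pivot element 2.
Divide row 1 by 2; eliminate column q from the other rows.
Row 3 update in column r: 0 − (-1)·(1/2) = 1/2.

1/2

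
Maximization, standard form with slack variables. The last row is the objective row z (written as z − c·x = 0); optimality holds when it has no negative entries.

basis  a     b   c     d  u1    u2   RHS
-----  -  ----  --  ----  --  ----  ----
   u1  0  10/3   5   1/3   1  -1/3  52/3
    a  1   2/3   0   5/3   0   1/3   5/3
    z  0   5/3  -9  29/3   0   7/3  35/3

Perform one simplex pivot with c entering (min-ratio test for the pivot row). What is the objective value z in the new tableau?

Ratio test on column c — row 1: (52/3)/5 = 52/15; row 2: entry 0 ≤ 0. Minimum is 52/15 at row 1 (u1 leaves); pivot element 5.
Pivot on row 1; the z-row RHS becomes 35/3 − (-9)·(52/15) = 643/15.

643/15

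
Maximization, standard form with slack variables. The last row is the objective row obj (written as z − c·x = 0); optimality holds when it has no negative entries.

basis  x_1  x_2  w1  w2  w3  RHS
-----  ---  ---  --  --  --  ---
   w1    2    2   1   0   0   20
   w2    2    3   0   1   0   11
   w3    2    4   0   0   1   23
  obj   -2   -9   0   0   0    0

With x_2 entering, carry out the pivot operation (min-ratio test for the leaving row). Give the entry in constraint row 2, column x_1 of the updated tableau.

2/3

Ratio test on column x_2 — row 1: 20/2 = 10; row 2: 11/3 = 11/3; row 3: 23/4 = 23/4. Minimum is 11/3 at row 2 (w2 leaves); pivot element 3.
Divide row 2 by 3; eliminate column x_2 from the other rows.
In the new row 2, the x_1 entry is the old entry divided by the pivot: 2/3 = 2/3.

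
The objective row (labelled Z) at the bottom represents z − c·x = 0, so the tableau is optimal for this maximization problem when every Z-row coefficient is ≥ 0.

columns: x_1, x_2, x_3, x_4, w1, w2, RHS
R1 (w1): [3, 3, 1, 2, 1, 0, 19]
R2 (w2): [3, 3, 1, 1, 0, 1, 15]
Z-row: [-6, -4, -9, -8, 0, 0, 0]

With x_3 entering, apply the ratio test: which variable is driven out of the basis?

Column x_3 entries and ratios — w1: 19/1 = 19; w2: 15/1 = 15.
Smallest ratio is 15 in the row of w2, so w2 leaves.

w2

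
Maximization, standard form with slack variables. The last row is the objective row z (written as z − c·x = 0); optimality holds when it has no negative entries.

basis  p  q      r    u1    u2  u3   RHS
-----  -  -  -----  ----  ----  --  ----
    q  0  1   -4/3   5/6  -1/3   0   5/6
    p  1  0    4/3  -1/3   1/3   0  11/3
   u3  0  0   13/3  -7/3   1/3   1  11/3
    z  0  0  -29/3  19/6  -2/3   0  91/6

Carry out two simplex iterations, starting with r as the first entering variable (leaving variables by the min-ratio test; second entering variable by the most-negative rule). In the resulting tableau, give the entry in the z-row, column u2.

Ratio test on column r — row 1: entry -4/3 ≤ 0; row 2: (11/3)/(4/3) = 11/4; row 3: (11/3)/(13/3) = 11/13. Minimum is 11/13 at row 3 (u3 leaves); pivot element 13/3.
Divide row 3 by 13/3; eliminate column r from the other rows.
Second iteration: most negative z-row entry is -53/26 in column u1, so u1 enters.
Ratio test on column u1 — row 1: (51/26)/(3/26) = 17; row 2: (33/13)/(5/13) = 33/5; row 3: entry -7/13 ≤ 0. Minimum is 33/5 at row 2 (p leaves); pivot element 5/13.
Divide row 2 by 5/13; eliminate column u1 from the other rows.
After both pivots, the entry at the z-row, column u2 is 13/10.

13/10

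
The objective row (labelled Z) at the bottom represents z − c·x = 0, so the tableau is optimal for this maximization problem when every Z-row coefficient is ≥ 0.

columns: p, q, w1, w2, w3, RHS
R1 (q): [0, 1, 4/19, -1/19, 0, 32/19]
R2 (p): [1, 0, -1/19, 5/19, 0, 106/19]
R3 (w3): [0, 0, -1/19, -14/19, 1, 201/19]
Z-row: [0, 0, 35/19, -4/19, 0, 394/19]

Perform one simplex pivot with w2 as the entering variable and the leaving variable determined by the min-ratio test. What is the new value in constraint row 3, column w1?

Ratio test on column w2 — row 1: entry -1/19 ≤ 0; row 2: (106/19)/(5/19) = 106/5; row 3: entry -14/19 ≤ 0. Minimum is 106/5 at row 2 (p leaves); pivot element 5/19.
Divide row 2 by 5/19; eliminate column w2 from the other rows.
Row 3 update in column w1: -1/19 − (-14/19)·(-1/5) = -1/5.

-1/5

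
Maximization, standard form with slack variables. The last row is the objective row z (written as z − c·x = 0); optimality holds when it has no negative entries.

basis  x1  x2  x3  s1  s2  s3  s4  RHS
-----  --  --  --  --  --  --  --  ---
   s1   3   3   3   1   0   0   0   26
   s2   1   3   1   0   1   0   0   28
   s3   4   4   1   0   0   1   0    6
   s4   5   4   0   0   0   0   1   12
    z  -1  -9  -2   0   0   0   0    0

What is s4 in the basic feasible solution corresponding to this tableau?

12

s4 is basic (row 4); its value is the RHS of that row, 12.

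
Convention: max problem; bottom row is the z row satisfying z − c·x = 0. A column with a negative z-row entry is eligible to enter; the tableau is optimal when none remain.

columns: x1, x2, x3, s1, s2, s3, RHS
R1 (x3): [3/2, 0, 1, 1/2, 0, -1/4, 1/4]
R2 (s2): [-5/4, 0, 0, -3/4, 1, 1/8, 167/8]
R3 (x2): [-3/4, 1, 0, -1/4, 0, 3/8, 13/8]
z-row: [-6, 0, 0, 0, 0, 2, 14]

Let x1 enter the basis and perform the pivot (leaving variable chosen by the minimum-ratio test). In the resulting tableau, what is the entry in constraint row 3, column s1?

0

Ratio test on column x1 — row 1: (1/4)/(3/2) = 1/6; row 2: entry -5/4 ≤ 0; row 3: entry -3/4 ≤ 0. Minimum is 1/6 at row 1 (x3 leaves); pivot element 3/2.
Divide row 1 by 3/2; eliminate column x1 from the other rows.
Row 3 update in column s1: -1/4 − (-3/4)·(1/3) = 0.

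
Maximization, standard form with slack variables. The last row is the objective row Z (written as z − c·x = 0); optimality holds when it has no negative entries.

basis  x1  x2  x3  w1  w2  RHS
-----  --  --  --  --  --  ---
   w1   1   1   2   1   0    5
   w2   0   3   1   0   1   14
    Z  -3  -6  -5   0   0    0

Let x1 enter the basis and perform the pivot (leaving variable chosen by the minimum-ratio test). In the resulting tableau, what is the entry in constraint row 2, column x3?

Ratio test on column x1 — row 1: 5/1 = 5; row 2: entry 0 ≤ 0. Minimum is 5 at row 1 (w1 leaves); pivot element 1.
Divide row 1 by 1; eliminate column x1 from the other rows.
Row 2 update in column x3: 1 − 0·2 = 1.

1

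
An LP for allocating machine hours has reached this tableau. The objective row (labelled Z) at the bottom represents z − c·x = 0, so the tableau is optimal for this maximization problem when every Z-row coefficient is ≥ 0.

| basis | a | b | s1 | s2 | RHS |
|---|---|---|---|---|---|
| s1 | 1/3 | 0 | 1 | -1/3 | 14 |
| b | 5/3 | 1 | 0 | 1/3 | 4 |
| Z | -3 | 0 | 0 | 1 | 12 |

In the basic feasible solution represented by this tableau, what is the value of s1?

s1 is basic (row 1); its value is the RHS of that row, 14.

14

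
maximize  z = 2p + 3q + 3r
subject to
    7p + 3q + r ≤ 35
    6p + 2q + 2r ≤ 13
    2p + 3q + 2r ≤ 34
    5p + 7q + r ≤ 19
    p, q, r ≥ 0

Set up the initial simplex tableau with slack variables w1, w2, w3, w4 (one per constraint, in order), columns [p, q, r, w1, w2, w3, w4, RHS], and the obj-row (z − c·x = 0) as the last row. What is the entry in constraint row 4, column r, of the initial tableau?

1

Constraint 4 has coefficient 1 on r.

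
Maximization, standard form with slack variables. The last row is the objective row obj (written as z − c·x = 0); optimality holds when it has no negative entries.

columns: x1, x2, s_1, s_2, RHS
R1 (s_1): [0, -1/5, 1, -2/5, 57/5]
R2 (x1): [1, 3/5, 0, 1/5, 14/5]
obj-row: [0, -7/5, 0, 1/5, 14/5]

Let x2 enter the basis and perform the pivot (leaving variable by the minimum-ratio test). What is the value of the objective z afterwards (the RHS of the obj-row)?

Ratio test on column x2 — row 1: entry -1/5 ≤ 0; row 2: (14/5)/(3/5) = 14/3. Minimum is 14/3 at row 2 (x1 leaves); pivot element 3/5.
Pivot on row 2; the obj-row RHS becomes 14/5 − (-7/5)·(14/3) = 28/3.

28/3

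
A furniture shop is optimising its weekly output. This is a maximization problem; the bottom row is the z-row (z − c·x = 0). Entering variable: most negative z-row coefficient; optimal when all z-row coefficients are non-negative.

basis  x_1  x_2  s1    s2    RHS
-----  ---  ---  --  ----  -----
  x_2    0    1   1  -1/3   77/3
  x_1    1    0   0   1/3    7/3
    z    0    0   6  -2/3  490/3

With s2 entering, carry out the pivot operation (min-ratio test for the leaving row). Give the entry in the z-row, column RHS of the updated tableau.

Ratio test on column s2 — row 1: entry -1/3 ≤ 0; row 2: (7/3)/(1/3) = 7. Minimum is 7 at row 2 (x_1 leaves); pivot element 1/3.
Divide row 2 by 1/3; eliminate column s2 from the other rows.
z-row update in column RHS: 490/3 − (-2/3)·7 = 168.

168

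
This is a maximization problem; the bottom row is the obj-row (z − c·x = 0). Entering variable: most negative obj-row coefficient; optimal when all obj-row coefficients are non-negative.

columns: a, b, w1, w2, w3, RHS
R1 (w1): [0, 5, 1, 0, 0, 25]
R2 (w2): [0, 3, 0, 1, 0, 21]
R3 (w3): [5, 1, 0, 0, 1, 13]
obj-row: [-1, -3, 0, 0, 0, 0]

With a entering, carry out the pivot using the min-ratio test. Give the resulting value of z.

Ratio test on column a — row 1: entry 0 ≤ 0; row 2: entry 0 ≤ 0; row 3: 13/5 = 13/5. Minimum is 13/5 at row 3 (w3 leaves); pivot element 5.
Pivot on row 3; the obj-row RHS becomes 0 − (-1)·(13/5) = 13/5.

13/5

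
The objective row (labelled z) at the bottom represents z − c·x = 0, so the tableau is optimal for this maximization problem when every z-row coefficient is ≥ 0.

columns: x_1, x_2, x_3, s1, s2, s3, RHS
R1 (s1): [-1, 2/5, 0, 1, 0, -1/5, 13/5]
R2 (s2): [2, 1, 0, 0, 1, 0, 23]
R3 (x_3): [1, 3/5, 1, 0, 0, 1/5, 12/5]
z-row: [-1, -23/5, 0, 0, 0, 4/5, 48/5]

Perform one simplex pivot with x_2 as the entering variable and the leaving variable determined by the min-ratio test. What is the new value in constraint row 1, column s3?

Ratio test on column x_2 — row 1: (13/5)/(2/5) = 13/2; row 2: 23/1 = 23; row 3: (12/5)/(3/5) = 4. Minimum is 4 at row 3 (x_3 leaves); pivot element 3/5.
Divide row 3 by 3/5; eliminate column x_2 from the other rows.
Row 1 update in column s3: -1/5 − (2/5)·(1/3) = -1/3.

-1/3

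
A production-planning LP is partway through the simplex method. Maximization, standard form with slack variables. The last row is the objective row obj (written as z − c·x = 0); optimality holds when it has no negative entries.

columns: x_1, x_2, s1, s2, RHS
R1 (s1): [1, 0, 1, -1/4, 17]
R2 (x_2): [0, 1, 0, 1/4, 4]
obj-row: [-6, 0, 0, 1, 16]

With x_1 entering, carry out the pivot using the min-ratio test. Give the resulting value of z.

118

Ratio test on column x_1 — row 1: 17/1 = 17; row 2: entry 0 ≤ 0. Minimum is 17 at row 1 (s1 leaves); pivot element 1.
Pivot on row 1; the obj-row RHS becomes 16 − (-6)·17 = 118.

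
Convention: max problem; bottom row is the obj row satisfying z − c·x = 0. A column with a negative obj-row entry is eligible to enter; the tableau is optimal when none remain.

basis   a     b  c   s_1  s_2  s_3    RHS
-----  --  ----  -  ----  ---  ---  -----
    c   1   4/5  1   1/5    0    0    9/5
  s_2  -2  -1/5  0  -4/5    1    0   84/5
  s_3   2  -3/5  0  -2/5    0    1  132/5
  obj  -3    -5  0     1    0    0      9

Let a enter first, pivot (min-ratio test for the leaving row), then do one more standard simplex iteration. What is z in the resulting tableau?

Ratio test on column a — row 1: (9/5)/1 = 9/5; row 2: entry -2 ≤ 0; row 3: (132/5)/2 = 66/5. Minimum is 9/5 at row 1 (c leaves); pivot element 1.
Pivot on row 1; the obj-row RHS becomes 9 − (-3)·(9/5) = 72/5.
Next entering variable (most negative obj-row entry -13/5): b.
Ratio test on column b — row 1: (9/5)/(4/5) = 9/4; row 2: (102/5)/(7/5) = 102/7; row 3: entry -11/5 ≤ 0. Minimum is 9/4 at row 1 (a leaves); pivot element 4/5.
After the second pivot the obj-row RHS is 72/5 − (-13/5)·(9/4) = 81/4.

81/4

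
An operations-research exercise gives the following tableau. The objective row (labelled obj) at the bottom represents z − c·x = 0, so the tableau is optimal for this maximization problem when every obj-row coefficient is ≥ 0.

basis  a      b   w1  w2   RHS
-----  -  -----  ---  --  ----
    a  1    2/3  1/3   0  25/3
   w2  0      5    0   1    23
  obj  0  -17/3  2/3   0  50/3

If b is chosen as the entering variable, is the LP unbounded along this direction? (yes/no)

no

Column b has positive entries in row(s) 1, 2, so the ratio test bounds it — not unbounded.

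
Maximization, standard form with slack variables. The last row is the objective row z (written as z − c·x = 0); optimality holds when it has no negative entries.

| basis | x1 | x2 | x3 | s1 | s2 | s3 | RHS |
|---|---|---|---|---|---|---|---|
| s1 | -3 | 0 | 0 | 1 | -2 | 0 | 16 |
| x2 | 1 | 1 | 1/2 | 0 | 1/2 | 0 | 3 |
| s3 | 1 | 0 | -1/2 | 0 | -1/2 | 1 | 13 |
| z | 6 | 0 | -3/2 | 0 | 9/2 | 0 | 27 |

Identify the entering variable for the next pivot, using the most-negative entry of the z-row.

Negative z-row entries: x3: -3/2.
The most negative is -3/2 in column x3, so x3 enters.

x3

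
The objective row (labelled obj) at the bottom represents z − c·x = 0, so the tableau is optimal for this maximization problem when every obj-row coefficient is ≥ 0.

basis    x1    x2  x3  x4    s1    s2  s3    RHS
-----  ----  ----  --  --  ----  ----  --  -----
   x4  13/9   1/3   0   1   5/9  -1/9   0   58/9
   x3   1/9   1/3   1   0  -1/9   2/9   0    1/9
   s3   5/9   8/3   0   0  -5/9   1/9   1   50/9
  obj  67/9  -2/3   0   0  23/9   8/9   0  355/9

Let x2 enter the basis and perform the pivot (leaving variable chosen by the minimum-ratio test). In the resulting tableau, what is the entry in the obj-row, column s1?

7/3

Ratio test on column x2 — row 1: (58/9)/(1/3) = 58/3; row 2: (1/9)/(1/3) = 1/3; row 3: (50/9)/(8/3) = 25/12. Minimum is 1/3 at row 2 (x3 leaves); pivot element 1/3.
Divide row 2 by 1/3; eliminate column x2 from the other rows.
obj-row update in column s1: 23/9 − (-2/3)·(-1/3) = 7/3.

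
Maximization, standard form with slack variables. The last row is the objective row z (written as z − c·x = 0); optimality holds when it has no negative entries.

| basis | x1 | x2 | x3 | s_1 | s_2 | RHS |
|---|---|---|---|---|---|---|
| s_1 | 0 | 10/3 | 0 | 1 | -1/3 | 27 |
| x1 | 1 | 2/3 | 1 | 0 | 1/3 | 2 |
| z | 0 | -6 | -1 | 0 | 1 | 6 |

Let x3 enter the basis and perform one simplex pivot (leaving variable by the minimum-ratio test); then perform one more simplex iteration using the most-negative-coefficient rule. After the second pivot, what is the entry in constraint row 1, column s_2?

-2

Ratio test on column x3 — row 1: entry 0 ≤ 0; row 2: 2/1 = 2. Minimum is 2 at row 2 (x1 leaves); pivot element 1.
Divide row 2 by 1; eliminate column x3 from the other rows.
Second iteration: most negative z-row entry is -16/3 in column x2, so x2 enters.
Ratio test on column x2 — row 1: 27/(10/3) = 81/10; row 2: 2/(2/3) = 3. Minimum is 3 at row 2 (x3 leaves); pivot element 2/3.
Divide row 2 by 2/3; eliminate column x2 from the other rows.
After both pivots, the entry at constraint row 1, column s_2 is -2.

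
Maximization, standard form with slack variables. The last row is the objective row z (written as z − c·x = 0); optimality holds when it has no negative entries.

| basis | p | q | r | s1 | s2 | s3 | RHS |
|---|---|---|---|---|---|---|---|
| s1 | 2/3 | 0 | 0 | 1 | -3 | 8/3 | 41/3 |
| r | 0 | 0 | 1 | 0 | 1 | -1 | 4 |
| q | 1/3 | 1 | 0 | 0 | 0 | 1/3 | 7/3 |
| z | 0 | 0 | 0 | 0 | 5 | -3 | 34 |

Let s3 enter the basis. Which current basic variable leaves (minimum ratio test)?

Column s3 entries and ratios — s1: (41/3)/(8/3) = 41/8; r: -1 ≤ 0, skip; q: (7/3)/(1/3) = 7.
Smallest ratio is 41/8 in the row of s1, so s1 leaves.

s1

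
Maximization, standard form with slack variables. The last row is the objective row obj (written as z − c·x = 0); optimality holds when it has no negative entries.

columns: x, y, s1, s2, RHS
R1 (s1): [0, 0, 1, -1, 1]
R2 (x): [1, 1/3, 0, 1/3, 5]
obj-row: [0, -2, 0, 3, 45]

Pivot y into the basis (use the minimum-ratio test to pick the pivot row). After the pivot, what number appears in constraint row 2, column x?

3

Ratio test on column y — row 1: entry 0 ≤ 0; row 2: 5/(1/3) = 15. Minimum is 15 at row 2 (x leaves); pivot element 1/3.
Divide row 2 by 1/3; eliminate column y from the other rows.
In the new row 2, the x entry is the old entry divided by the pivot: 1/(1/3) = 3.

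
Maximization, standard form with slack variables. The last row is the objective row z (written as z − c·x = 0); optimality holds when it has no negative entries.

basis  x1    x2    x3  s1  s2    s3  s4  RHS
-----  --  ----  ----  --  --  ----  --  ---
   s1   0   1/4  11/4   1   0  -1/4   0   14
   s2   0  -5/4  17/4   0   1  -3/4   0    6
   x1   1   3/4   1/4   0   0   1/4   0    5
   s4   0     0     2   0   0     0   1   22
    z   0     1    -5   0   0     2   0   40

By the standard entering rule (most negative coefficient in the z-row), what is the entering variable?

x3

Negative z-row entries: x3: -5.
The most negative is -5 in column x3, so x3 enters.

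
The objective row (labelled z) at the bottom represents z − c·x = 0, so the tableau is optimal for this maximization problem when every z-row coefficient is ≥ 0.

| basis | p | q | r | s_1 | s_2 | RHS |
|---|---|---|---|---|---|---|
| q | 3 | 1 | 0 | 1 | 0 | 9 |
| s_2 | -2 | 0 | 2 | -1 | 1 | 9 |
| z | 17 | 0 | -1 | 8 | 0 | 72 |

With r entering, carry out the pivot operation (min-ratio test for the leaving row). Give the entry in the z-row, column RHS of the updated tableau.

153/2

Ratio test on column r — row 1: entry 0 ≤ 0; row 2: 9/2 = 9/2. Minimum is 9/2 at row 2 (s_2 leaves); pivot element 2.
Divide row 2 by 2; eliminate column r from the other rows.
z-row update in column RHS: 72 − (-1)·(9/2) = 153/2.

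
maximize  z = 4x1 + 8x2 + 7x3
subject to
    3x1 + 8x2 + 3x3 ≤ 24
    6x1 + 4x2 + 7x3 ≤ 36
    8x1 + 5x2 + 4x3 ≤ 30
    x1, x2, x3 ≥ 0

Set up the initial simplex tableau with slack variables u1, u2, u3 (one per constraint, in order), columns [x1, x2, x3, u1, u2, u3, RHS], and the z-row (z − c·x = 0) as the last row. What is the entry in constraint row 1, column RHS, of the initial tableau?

The RHS of constraint 1 is b_1 = 24.

24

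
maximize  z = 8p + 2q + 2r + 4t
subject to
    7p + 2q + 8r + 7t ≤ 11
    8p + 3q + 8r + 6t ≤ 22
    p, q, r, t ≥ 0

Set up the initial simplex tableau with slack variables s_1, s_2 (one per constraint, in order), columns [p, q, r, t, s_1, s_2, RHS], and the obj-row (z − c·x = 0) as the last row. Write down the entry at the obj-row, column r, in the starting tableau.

-2

The obj-row carries the negated objective coefficients: the r entry is -2.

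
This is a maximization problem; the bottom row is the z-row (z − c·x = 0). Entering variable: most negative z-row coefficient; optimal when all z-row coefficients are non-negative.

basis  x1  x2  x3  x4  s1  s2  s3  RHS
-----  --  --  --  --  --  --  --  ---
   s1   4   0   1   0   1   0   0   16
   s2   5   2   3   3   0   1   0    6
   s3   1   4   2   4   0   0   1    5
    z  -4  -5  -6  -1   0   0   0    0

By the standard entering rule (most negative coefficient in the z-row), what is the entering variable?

x3

Negative z-row entries: x1: -4, x2: -5, x3: -6, x4: -1.
The most negative is -6 in column x3, so x3 enters.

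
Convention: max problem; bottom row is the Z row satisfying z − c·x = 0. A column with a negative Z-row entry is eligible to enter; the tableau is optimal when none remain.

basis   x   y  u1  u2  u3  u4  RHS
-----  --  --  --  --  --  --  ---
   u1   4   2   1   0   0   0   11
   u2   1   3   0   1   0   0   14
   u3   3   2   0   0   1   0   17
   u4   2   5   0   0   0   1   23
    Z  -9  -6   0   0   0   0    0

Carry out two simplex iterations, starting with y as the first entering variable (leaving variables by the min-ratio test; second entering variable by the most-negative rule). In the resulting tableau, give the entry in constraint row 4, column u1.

Ratio test on column y — row 1: 11/2 = 11/2; row 2: 14/3 = 14/3; row 3: 17/2 = 17/2; row 4: 23/5 = 23/5. Minimum is 23/5 at row 4 (u4 leaves); pivot element 5.
Divide row 4 by 5; eliminate column y from the other rows.
Second iteration: most negative Z-row entry is -33/5 in column x, so x enters.
Ratio test on column x — row 1: (9/5)/(16/5) = 9/16; row 2: entry -1/5 ≤ 0; row 3: (39/5)/(11/5) = 39/11; row 4: (23/5)/(2/5) = 23/2. Minimum is 9/16 at row 1 (u1 leaves); pivot element 16/5.
Divide row 1 by 16/5; eliminate column x from the other rows.
After both pivots, the entry at constraint row 4, column u1 is -1/8.

-1/8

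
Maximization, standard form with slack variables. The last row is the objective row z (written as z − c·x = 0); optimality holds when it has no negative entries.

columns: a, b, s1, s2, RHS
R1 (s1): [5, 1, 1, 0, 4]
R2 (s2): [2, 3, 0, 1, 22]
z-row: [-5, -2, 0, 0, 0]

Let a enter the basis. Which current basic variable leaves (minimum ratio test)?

Column a entries and ratios — s1: 4/5 = 4/5; s2: 22/2 = 11.
Smallest ratio is 4/5 in the row of s1, so s1 leaves.

s1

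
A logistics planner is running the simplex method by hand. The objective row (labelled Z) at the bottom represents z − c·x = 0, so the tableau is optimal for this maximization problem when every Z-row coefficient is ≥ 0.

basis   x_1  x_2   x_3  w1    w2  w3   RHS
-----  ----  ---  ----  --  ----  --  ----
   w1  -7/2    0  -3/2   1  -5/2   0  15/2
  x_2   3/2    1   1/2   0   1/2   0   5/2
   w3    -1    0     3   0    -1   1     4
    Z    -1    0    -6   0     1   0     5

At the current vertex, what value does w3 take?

4

w3 is basic (row 3); its value is the RHS of that row, 4.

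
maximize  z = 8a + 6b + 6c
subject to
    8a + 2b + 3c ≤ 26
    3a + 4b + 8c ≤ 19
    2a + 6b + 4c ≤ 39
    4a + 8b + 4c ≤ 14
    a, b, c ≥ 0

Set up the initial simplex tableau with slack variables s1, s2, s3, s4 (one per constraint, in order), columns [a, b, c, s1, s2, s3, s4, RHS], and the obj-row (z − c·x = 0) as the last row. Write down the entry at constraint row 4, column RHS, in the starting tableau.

14

The RHS of constraint 4 is b_4 = 14.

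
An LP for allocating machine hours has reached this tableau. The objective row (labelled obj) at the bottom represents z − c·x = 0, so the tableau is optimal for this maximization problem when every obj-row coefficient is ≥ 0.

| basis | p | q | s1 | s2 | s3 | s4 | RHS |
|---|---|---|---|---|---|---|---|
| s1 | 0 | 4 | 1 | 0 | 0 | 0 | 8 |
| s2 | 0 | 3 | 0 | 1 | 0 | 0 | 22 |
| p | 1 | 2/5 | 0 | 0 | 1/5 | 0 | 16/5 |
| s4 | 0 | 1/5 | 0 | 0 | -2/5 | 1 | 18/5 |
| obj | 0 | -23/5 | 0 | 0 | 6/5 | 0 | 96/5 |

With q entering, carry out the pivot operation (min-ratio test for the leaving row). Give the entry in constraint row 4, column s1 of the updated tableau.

-1/20

Ratio test on column q — row 1: 8/4 = 2; row 2: 22/3 = 22/3; row 3: (16/5)/(2/5) = 8; row 4: (18/5)/(1/5) = 18. Minimum is 2 at row 1 (s1 leaves); pivot element 4.
Divide row 1 by 4; eliminate column q from the other rows.
Row 4 update in column s1: 0 − (1/5)·(1/4) = -1/20.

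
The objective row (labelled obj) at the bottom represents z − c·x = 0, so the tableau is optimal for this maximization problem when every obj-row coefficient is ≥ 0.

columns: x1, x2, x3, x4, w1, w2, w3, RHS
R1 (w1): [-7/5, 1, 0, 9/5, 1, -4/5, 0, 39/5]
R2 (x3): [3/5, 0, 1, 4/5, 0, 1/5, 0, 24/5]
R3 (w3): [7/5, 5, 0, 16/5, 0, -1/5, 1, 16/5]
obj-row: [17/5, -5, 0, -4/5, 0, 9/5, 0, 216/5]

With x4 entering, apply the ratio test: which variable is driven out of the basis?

Column x4 entries and ratios — w1: (39/5)/(9/5) = 13/3; x3: (24/5)/(4/5) = 6; w3: (16/5)/(16/5) = 1.
Smallest ratio is 1 in the row of w3, so w3 leaves.

w3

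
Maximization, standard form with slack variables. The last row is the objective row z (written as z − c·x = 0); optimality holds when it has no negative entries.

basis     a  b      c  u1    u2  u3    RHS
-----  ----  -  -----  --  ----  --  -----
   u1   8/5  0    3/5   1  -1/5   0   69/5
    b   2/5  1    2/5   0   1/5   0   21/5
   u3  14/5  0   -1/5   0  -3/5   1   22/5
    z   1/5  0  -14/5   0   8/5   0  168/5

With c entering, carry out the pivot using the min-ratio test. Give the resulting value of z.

63

Ratio test on column c — row 1: (69/5)/(3/5) = 23; row 2: (21/5)/(2/5) = 21/2; row 3: entry -1/5 ≤ 0. Minimum is 21/2 at row 2 (b leaves); pivot element 2/5.
Pivot on row 2; the z-row RHS becomes 168/5 − (-14/5)·(21/2) = 63.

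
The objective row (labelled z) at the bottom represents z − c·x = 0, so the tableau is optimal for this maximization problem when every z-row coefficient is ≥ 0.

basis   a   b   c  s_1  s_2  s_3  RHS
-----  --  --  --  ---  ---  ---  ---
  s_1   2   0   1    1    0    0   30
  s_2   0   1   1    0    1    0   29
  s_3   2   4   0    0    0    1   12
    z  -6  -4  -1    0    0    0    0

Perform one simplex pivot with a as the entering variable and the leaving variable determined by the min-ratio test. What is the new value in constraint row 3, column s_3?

1/2

Ratio test on column a — row 1: 30/2 = 15; row 2: entry 0 ≤ 0; row 3: 12/2 = 6. Minimum is 6 at row 3 (s_3 leaves); pivot element 2.
Divide row 3 by 2; eliminate column a from the other rows.
In the new row 3, the s_3 entry is the old entry divided by the pivot: 1/2 = 1/2.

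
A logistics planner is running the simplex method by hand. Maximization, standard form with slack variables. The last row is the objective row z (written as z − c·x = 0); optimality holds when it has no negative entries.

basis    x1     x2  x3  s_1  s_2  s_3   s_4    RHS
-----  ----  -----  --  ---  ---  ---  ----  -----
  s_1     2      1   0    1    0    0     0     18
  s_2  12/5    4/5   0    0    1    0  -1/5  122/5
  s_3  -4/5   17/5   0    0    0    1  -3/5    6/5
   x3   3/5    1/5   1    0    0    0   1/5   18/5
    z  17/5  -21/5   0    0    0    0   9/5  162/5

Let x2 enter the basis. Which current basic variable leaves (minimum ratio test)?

s_3

Column x2 entries and ratios — s_1: 18/1 = 18; s_2: (122/5)/(4/5) = 61/2; s_3: (6/5)/(17/5) = 6/17; x3: (18/5)/(1/5) = 18.
Smallest ratio is 6/17 in the row of s_3, so s_3 leaves.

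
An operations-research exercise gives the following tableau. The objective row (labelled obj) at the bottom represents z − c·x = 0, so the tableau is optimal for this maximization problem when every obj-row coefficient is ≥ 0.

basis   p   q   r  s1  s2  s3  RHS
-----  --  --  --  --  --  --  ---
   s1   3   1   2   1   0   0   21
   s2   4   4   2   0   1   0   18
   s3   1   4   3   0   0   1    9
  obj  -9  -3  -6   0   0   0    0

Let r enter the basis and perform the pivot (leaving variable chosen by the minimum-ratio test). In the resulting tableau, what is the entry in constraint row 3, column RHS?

3

Ratio test on column r — row 1: 21/2 = 21/2; row 2: 18/2 = 9; row 3: 9/3 = 3. Minimum is 3 at row 3 (s3 leaves); pivot element 3.
Divide row 3 by 3; eliminate column r from the other rows.
In the new row 3, the RHS entry is the old entry divided by the pivot: 9/3 = 3.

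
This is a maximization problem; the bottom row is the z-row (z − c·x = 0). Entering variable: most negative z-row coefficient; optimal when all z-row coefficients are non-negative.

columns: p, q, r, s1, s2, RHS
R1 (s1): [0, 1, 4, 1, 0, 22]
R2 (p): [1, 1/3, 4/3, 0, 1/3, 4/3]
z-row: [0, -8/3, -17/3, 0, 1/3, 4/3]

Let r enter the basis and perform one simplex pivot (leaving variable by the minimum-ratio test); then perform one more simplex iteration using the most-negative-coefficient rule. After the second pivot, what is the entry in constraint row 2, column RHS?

4

Ratio test on column r — row 1: 22/4 = 11/2; row 2: (4/3)/(4/3) = 1. Minimum is 1 at row 2 (p leaves); pivot element 4/3.
Divide row 2 by 4/3; eliminate column r from the other rows.
Second iteration: most negative z-row entry is -5/4 in column q, so q enters.
Ratio test on column q — row 1: entry 0 ≤ 0; row 2: 1/(1/4) = 4. Minimum is 4 at row 2 (r leaves); pivot element 1/4.
Divide row 2 by 1/4; eliminate column q from the other rows.
After both pivots, the entry at constraint row 2, column RHS is 4.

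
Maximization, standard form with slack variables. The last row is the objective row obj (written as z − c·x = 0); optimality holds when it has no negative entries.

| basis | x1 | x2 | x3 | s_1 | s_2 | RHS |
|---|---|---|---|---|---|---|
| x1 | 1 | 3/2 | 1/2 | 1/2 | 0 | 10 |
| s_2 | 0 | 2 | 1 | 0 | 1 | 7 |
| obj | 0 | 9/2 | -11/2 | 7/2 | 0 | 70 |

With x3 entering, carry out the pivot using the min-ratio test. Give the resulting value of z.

217/2

Ratio test on column x3 — row 1: 10/(1/2) = 20; row 2: 7/1 = 7. Minimum is 7 at row 2 (s_2 leaves); pivot element 1.
Pivot on row 2; the obj-row RHS becomes 70 − (-11/2)·7 = 217/2.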